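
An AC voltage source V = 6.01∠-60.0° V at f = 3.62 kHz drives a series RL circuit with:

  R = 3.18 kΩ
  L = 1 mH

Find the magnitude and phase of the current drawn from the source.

Step 1 — Angular frequency: ω = 2π·f = 2π·3620 = 2.275e+04 rad/s.
Step 2 — Component impedances:
  R: Z = R = 3180 Ω
  L: Z = jωL = j·2.275e+04·0.001 = 0 + j22.75 Ω
Step 3 — Series combination: Z_total = R + L = 3180 + j22.75 Ω = 3180∠0.4° Ω.
Step 4 — Source phasor: V = 6.01∠-60.0° V = 3.005 - j5.205 V.
Step 5 — Ohm's law: I = V / Z_total = (3.005 - j5.205) / (3180 + j22.75) = 0.0009332 - j0.001643 A.
Step 6 — Convert to polar: |I| = 0.00189 A, ∠I = -60.4°.

I = 0.00189∠-60.4° A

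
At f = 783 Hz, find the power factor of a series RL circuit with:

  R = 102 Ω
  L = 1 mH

Step 1 — Angular frequency: ω = 2π·f = 2π·783 = 4920 rad/s.
Step 2 — Component impedances:
  R: Z = R = 102 Ω
  L: Z = jωL = j·4920·0.001 = 0 + j4.92 Ω
Step 3 — Series combination: Z_total = R + L = 102 + j4.92 Ω = 102.1∠2.8° Ω.
Step 4 — Power factor: PF = cos(φ) = Re(Z)/|Z| = 102/102.12 = 0.9988.
Step 5 — Type: Im(Z) = 4.92 ⇒ lagging (phase φ = 2.8°).

PF = 0.9988 (lagging, φ = 2.8°)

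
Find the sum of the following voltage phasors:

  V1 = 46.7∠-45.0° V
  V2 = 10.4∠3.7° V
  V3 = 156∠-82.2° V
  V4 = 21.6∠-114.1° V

Step 1 — Convert each phasor to rectangular form:
  V1 = 46.7·(cos(-45.0°) + j·sin(-45.0°)) = 33.02 - j33.02 V
  V2 = 10.4·(cos(3.7°) + j·sin(3.7°)) = 10.38 + j0.6711 V
  V3 = 156·(cos(-82.2°) + j·sin(-82.2°)) = 21.17 - j154.6 V
  V4 = 21.6·(cos(-114.1°) + j·sin(-114.1°)) = -8.82 - j19.72 V
Step 2 — Sum components: V_total = 55.75 - j206.6 V.
Step 3 — Convert to polar: |V_total| = 214 V, ∠V_total = -74.9°.

V_total = 214∠-74.9° V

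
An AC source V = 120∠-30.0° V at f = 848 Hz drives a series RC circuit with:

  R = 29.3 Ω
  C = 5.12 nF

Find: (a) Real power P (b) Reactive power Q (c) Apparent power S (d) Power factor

Step 1 — Angular frequency: ω = 2π·f = 2π·848 = 5328 rad/s.
Step 2 — Component impedances:
  R: Z = R = 29.3 Ω
  C: Z = 1/(jωC) = -j/(ω·C) = 0 - j3.666e+04 Ω
Step 3 — Series combination: Z_total = R + C = 29.3 - j3.666e+04 Ω = 3.666e+04∠-90.0° Ω.
Step 4 — Source phasor: V = 120∠-30.0° V = 103.9 - j60 V.
Step 5 — Current: I = V / Z = 0.001639 + j0.002834 A = 0.003274∠60.0° A.
Step 6 — Complex power: S = V·I* = 0.000314 - j0.3928 VA.
Step 7 — Real power: P = Re(S) = 0.000314 W.
Step 8 — Reactive power: Q = Im(S) = -0.3928 VAR.
Step 9 — Apparent power: |S| = 0.3928 VA.
Step 10 — Power factor: PF = P/|S| = 0.0007993 (leading).

(a) P = 0.000314 W  (b) Q = -0.3928 VAR  (c) S = 0.3928 VA  (d) PF = 0.0007993 (leading)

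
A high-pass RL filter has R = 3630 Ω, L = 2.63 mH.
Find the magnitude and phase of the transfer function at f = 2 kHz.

Step 1 — Angular frequency: ω = 2π·2000 = 1.257e+04 rad/s.
Step 2 — Transfer function: H(jω) = jωL/(R + jωL).
Step 3 — Numerator jωL = j·33.05; denominator R + jωL = 3630 + j33.05.
Step 4 — H = 8.289e-05 + j0.009104.
Step 5 — Magnitude: |H| = 0.009104 (-40.8 dB); phase: φ = 89.5°.

|H| = 0.009104 (-40.8 dB), φ = 89.5°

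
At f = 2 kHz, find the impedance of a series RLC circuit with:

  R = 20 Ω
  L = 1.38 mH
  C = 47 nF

Step 1 — Angular frequency: ω = 2π·f = 2π·2000 = 1.257e+04 rad/s.
Step 2 — Component impedances:
  R: Z = R = 20 Ω
  L: Z = jωL = j·1.257e+04·0.00138 = 0 + j17.34 Ω
  C: Z = 1/(jωC) = -j/(ω·C) = 0 - j1693 Ω
Step 3 — Series combination: Z_total = R + L + C = 20 - j1676 Ω = 1676∠-89.3° Ω.

Z = 20 - j1676 Ω = 1676∠-89.3° Ω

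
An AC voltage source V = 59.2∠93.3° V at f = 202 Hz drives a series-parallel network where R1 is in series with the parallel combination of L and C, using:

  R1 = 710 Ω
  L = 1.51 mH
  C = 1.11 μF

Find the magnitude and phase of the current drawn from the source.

Step 1 — Angular frequency: ω = 2π·f = 2π·202 = 1269 rad/s.
Step 2 — Component impedances:
  R1: Z = R = 710 Ω
  L: Z = jωL = j·1269·0.00151 = 0 + j1.916 Ω
  C: Z = 1/(jωC) = -j/(ω·C) = 0 - j709.8 Ω
Step 3 — Parallel branch: L || C = 1/(1/L + 1/C) = 0 + j1.922 Ω.
Step 4 — Series with R1: Z_total = R1 + (L || C) = 710 + j1.922 Ω = 710∠0.2° Ω.
Step 5 — Source phasor: V = 59.2∠93.3° V = -3.408 + j59.1 V.
Step 6 — Ohm's law: I = V / Z_total = (-3.408 + j59.1) / (710 + j1.922) = -0.004574 + j0.08325 A.
Step 7 — Convert to polar: |I| = 0.08338 A, ∠I = 93.1°.

I = 0.08338∠93.1° A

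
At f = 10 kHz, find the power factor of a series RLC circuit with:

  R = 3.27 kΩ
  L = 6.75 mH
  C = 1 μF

Step 1 — Angular frequency: ω = 2π·f = 2π·1e+04 = 6.283e+04 rad/s.
Step 2 — Component impedances:
  R: Z = R = 3270 Ω
  L: Z = jωL = j·6.283e+04·0.00675 = 0 + j424.1 Ω
  C: Z = 1/(jωC) = -j/(ω·C) = 0 - j15.92 Ω
Step 3 — Series combination: Z_total = R + L + C = 3270 + j408.2 Ω = 3295∠7.1° Ω.
Step 4 — Power factor: PF = cos(φ) = Re(Z)/|Z| = 3270/3295.4 = 0.9923.
Step 5 — Type: Im(Z) = 408.2 ⇒ lagging (phase φ = 7.1°).

PF = 0.9923 (lagging, φ = 7.1°)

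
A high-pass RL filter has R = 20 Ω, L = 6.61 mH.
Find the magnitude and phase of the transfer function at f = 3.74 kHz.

Step 1 — Angular frequency: ω = 2π·3740 = 2.35e+04 rad/s.
Step 2 — Transfer function: H(jω) = jωL/(R + jωL).
Step 3 — Numerator jωL = j·155.3; denominator R + jωL = 20 + j155.3.
Step 4 — H = 0.9837 + j0.1267.
Step 5 — Magnitude: |H| = 0.9918 (-0.1 dB); phase: φ = 7.3°.

|H| = 0.9918 (-0.1 dB), φ = 7.3°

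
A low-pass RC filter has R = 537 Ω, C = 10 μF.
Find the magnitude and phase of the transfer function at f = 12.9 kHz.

Step 1 — Angular frequency: ω = 2π·1.29e+04 = 8.105e+04 rad/s.
Step 2 — Transfer function: H(jω) = 1/(1 + jωRC).
Step 3 — Denominator: 1 + jωRC = 1 + j·8.105e+04·537·1e-05 = 1 + j435.3.
Step 4 — H = 5.278e-06 - j0.002297.
Step 5 — Magnitude: |H| = 0.002297 (-52.8 dB); phase: φ = -89.9°.

|H| = 0.002297 (-52.8 dB), φ = -89.9°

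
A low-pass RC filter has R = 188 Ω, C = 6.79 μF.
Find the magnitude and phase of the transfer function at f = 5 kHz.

Step 1 — Angular frequency: ω = 2π·5000 = 3.142e+04 rad/s.
Step 2 — Transfer function: H(jω) = 1/(1 + jωRC).
Step 3 — Denominator: 1 + jωRC = 1 + j·3.142e+04·188·6.79e-06 = 1 + j40.1.
Step 4 — H = 0.0006214 - j0.02492.
Step 5 — Magnitude: |H| = 0.02493 (-32.1 dB); phase: φ = -88.6°.

|H| = 0.02493 (-32.1 dB), φ = -88.6°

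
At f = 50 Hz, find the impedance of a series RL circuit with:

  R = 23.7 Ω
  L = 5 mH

Step 1 — Angular frequency: ω = 2π·f = 2π·50 = 314.2 rad/s.
Step 2 — Component impedances:
  R: Z = R = 23.7 Ω
  L: Z = jωL = j·314.2·0.005 = 0 + j1.571 Ω
Step 3 — Series combination: Z_total = R + L = 23.7 + j1.571 Ω = 23.75∠3.8° Ω.

Z = 23.7 + j1.571 Ω = 23.75∠3.8° Ω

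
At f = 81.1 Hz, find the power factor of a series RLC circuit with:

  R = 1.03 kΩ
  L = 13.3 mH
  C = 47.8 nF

Step 1 — Angular frequency: ω = 2π·f = 2π·81.1 = 509.6 rad/s.
Step 2 — Component impedances:
  R: Z = R = 1030 Ω
  L: Z = jωL = j·509.6·0.0133 = 0 + j6.777 Ω
  C: Z = 1/(jωC) = -j/(ω·C) = 0 - j4.106e+04 Ω
Step 3 — Series combination: Z_total = R + L + C = 1030 - j4.105e+04 Ω = 4.106e+04∠-88.6° Ω.
Step 4 — Power factor: PF = cos(φ) = Re(Z)/|Z| = 1030/41062 = 0.02508.
Step 5 — Type: Im(Z) = -4.105e+04 ⇒ leading (phase φ = -88.6°).

PF = 0.02508 (leading, φ = -88.6°)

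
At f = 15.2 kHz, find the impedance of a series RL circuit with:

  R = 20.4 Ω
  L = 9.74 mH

Step 1 — Angular frequency: ω = 2π·f = 2π·1.52e+04 = 9.55e+04 rad/s.
Step 2 — Component impedances:
  R: Z = R = 20.4 Ω
  L: Z = jωL = j·9.55e+04·0.00974 = 0 + j930.2 Ω
Step 3 — Series combination: Z_total = R + L = 20.4 + j930.2 Ω = 930.4∠88.7° Ω.

Z = 20.4 + j930.2 Ω = 930.4∠88.7° Ω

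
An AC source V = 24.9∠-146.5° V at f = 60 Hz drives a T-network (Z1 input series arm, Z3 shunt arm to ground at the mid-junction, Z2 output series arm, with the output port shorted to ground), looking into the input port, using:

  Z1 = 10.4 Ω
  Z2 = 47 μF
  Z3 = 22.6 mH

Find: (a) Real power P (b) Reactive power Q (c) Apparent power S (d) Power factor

Step 1 — Angular frequency: ω = 2π·f = 2π·60 = 377 rad/s.
Step 2 — Component impedances:
  Z1: Z = R = 10.4 Ω
  Z2: Z = 1/(jωC) = -j/(ω·C) = 0 - j56.44 Ω
  Z3: Z = jωL = j·377·0.0226 = 0 + j8.52 Ω
Step 3 — With the output port shorted to ground, the output series arm Z2 runs from the junction to ground; the shunt arm Z3 also runs from the junction to ground. They appear in parallel: Z3 || Z2 = 0 + j10.03 Ω.
Step 4 — Series with input arm Z1: Z_in = Z1 + (Z3 || Z2) = 10.4 + j10.03 Ω = 14.45∠44.0° Ω.
Step 5 — Source phasor: V = 24.9∠-146.5° V = -20.76 - j13.74 V.
Step 6 — Current: I = V / Z = -1.694 + j0.3133 A = 1.723∠169.5° A.
Step 7 — Complex power: S = V·I* = 30.87 + j29.79 VA.
Step 8 — Real power: P = Re(S) = 30.87 W.
Step 9 — Reactive power: Q = Im(S) = 29.79 VAR.
Step 10 — Apparent power: |S| = 42.9 VA.
Step 11 — Power factor: PF = P/|S| = 0.7196 (lagging).

(a) P = 30.87 W  (b) Q = 29.79 VAR  (c) S = 42.9 VA  (d) PF = 0.7196 (lagging)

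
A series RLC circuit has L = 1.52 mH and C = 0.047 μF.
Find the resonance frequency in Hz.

Step 1 — Resonance condition Im(Z)=0 gives ω₀ = 1/√(LC).
Step 2 — ω₀ = 1/√(0.00152·4.7e-08) = 1.183e+05 rad/s.
Step 3 — f₀ = ω₀/(2π) = 1.883e+04 Hz.

f₀ = 1.883e+04 Hz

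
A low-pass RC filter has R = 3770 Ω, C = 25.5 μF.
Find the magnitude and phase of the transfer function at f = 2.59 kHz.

Step 1 — Angular frequency: ω = 2π·2590 = 1.627e+04 rad/s.
Step 2 — Transfer function: H(jω) = 1/(1 + jωRC).
Step 3 — Denominator: 1 + jωRC = 1 + j·1.627e+04·3770·2.55e-05 = 1 + j1564.
Step 4 — H = 4.086e-07 - j0.0006392.
Step 5 — Magnitude: |H| = 0.0006392 (-63.9 dB); phase: φ = -90.0°.

|H| = 0.0006392 (-63.9 dB), φ = -90.0°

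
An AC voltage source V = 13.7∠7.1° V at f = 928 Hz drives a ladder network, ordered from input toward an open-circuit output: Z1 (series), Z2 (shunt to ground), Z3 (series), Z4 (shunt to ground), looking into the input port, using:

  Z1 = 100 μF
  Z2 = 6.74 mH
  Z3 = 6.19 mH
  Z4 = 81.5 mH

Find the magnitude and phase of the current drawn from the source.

Step 1 — Angular frequency: ω = 2π·f = 2π·928 = 5831 rad/s.
Step 2 — Component impedances:
  Z1: Z = 1/(jωC) = -j/(ω·C) = 0 - j1.715 Ω
  Z2: Z = jωL = j·5831·0.00674 = 0 + j39.3 Ω
  Z3: Z = jωL = j·5831·0.00619 = 0 + j36.09 Ω
  Z4: Z = jωL = j·5831·0.0815 = 0 + j475.2 Ω
Step 3 — Ladder network (open output): work backward from the far end, alternating series and parallel combinations. Z_in = 0 + j34.78 Ω = 34.78∠90.0° Ω.
Step 4 — Source phasor: V = 13.7∠7.1° V = 13.59 + j1.693 V.
Step 5 — Ohm's law: I = V / Z_total = (13.59 + j1.693) / (0 + j34.78) = 0.04869 - j0.3909 A.
Step 6 — Convert to polar: |I| = 0.3939 A, ∠I = -82.9°.

I = 0.3939∠-82.9° A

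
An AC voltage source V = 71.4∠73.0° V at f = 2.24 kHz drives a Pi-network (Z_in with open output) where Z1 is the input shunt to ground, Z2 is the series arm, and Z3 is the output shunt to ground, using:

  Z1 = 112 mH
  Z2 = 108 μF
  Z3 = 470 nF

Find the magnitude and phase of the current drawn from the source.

Step 1 — Angular frequency: ω = 2π·f = 2π·2240 = 1.407e+04 rad/s.
Step 2 — Component impedances:
  Z1: Z = jωL = j·1.407e+04·0.112 = 0 + j1576 Ω
  Z2: Z = 1/(jωC) = -j/(ω·C) = 0 - j0.6579 Ω
  Z3: Z = 1/(jωC) = -j/(ω·C) = 0 - j151.2 Ω
Step 3 — With open output, the series arm Z2 and the output shunt Z3 appear in series to ground: Z2 + Z3 = 0 - j151.8 Ω.
Step 4 — Parallel with input shunt Z1: Z_in = Z1 || (Z2 + Z3) = 0 - j168 Ω = 168∠-90.0° Ω.
Step 5 — Source phasor: V = 71.4∠73.0° V = 20.88 + j68.28 V.
Step 6 — Ohm's law: I = V / Z_total = (20.88 + j68.28) / (0 - j168) = -0.4064 + j0.1242 A.
Step 7 — Convert to polar: |I| = 0.425 A, ∠I = 163.0°.

I = 0.425∠163.0° A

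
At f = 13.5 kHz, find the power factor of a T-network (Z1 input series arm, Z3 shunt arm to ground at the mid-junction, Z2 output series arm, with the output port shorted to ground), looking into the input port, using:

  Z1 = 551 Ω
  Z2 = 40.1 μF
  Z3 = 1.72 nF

Step 1 — Angular frequency: ω = 2π·f = 2π·1.35e+04 = 8.482e+04 rad/s.
Step 2 — Component impedances:
  Z1: Z = R = 551 Ω
  Z2: Z = 1/(jωC) = -j/(ω·C) = 0 - j0.294 Ω
  Z3: Z = 1/(jωC) = -j/(ω·C) = 0 - j6854 Ω
Step 3 — With the output port shorted to ground, the output series arm Z2 runs from the junction to ground; the shunt arm Z3 also runs from the junction to ground. They appear in parallel: Z3 || Z2 = 0 - j0.294 Ω.
Step 4 — Series with input arm Z1: Z_in = Z1 + (Z3 || Z2) = 551 - j0.294 Ω = 551∠-0.0° Ω.
Step 5 — Power factor: PF = cos(φ) = Re(Z)/|Z| = 551/551 = 1.
Step 6 — Type: Im(Z) = -0.294 ⇒ leading (phase φ = -0.0°).

PF = 1 (leading, φ = -0.0°)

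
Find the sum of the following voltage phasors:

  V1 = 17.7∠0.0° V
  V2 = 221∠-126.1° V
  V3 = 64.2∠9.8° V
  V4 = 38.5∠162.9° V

Step 1 — Convert each phasor to rectangular form:
  V1 = 17.7·(cos(0.0°) + j·sin(0.0°)) = 17.7 V
  V2 = 221·(cos(-126.1°) + j·sin(-126.1°)) = -130.2 - j178.6 V
  V3 = 64.2·(cos(9.8°) + j·sin(9.8°)) = 63.26 + j10.93 V
  V4 = 38.5·(cos(162.9°) + j·sin(162.9°)) = -36.8 + j11.32 V
Step 2 — Sum components: V_total = -86.05 - j156.3 V.
Step 3 — Convert to polar: |V_total| = 178.4 V, ∠V_total = -118.8°.

V_total = 178.4∠-118.8° V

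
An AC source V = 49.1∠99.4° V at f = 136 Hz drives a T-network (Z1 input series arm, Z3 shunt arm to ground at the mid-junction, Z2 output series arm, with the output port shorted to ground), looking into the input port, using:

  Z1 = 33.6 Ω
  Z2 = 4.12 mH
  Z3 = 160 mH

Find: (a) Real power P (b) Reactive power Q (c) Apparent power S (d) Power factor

Step 1 — Angular frequency: ω = 2π·f = 2π·136 = 854.5 rad/s.
Step 2 — Component impedances:
  Z1: Z = R = 33.6 Ω
  Z2: Z = jωL = j·854.5·0.00412 = 0 + j3.521 Ω
  Z3: Z = jωL = j·854.5·0.16 = 0 + j136.7 Ω
Step 3 — With the output port shorted to ground, the output series arm Z2 runs from the junction to ground; the shunt arm Z3 also runs from the junction to ground. They appear in parallel: Z3 || Z2 = 0 + j3.432 Ω.
Step 4 — Series with input arm Z1: Z_in = Z1 + (Z3 || Z2) = 33.6 + j3.432 Ω = 33.77∠5.8° Ω.
Step 5 — Source phasor: V = 49.1∠99.4° V = -8.019 + j48.44 V.
Step 6 — Current: I = V / Z = -0.09046 + j1.451 A = 1.454∠93.6° A.
Step 7 — Complex power: S = V·I* = 71.01 + j7.254 VA.
Step 8 — Real power: P = Re(S) = 71.01 W.
Step 9 — Reactive power: Q = Im(S) = 7.254 VAR.
Step 10 — Apparent power: |S| = 71.38 VA.
Step 11 — Power factor: PF = P/|S| = 0.9948 (lagging).

(a) P = 71.01 W  (b) Q = 7.254 VAR  (c) S = 71.38 VA  (d) PF = 0.9948 (lagging)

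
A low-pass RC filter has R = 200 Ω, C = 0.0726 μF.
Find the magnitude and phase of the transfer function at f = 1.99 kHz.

Step 1 — Angular frequency: ω = 2π·1990 = 1.25e+04 rad/s.
Step 2 — Transfer function: H(jω) = 1/(1 + jωRC).
Step 3 — Denominator: 1 + jωRC = 1 + j·1.25e+04·200·7.26e-08 = 1 + j0.1816.
Step 4 — H = 0.9681 - j0.1758.
Step 5 — Magnitude: |H| = 0.9839 (-0.1 dB); phase: φ = -10.3°.

|H| = 0.9839 (-0.1 dB), φ = -10.3°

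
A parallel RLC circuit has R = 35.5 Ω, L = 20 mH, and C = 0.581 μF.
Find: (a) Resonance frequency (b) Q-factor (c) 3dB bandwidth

Step 1 — Resonance: ω₀ = 1/√(LC) = 1/√(0.02·5.81e-07) = 9277 rad/s.
Step 2 — f₀ = ω₀/(2π) = 1476 Hz.
Step 3 — Parallel Q: Q = R/(ω₀L) = 35.5/(9277·0.02) = 0.1913.
Step 4 — Bandwidth: Δω = ω₀/Q = 4.848e+04 rad/s; BW = Δω/(2π) = 7716 Hz.

(a) f₀ = 1476 Hz  (b) Q = 0.1913  (c) BW = 7716 Hz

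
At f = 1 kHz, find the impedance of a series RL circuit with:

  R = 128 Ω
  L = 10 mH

Step 1 — Angular frequency: ω = 2π·f = 2π·1000 = 6283 rad/s.
Step 2 — Component impedances:
  R: Z = R = 128 Ω
  L: Z = jωL = j·6283·0.01 = 0 + j62.83 Ω
Step 3 — Series combination: Z_total = R + L = 128 + j62.83 Ω = 142.6∠26.1° Ω.

Z = 128 + j62.83 Ω = 142.6∠26.1° Ω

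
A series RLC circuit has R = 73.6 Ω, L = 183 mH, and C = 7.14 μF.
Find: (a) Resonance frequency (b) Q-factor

Step 1 — Resonance condition Im(Z)=0 gives ω₀ = 1/√(LC).
Step 2 — ω₀ = 1/√(0.183·7.14e-06) = 874.8 rad/s.
Step 3 — f₀ = ω₀/(2π) = 139.2 Hz.
Step 4 — Series Q: Q = ω₀L/R = 874.8·0.183/73.6 = 2.175.

(a) f₀ = 139.2 Hz  (b) Q = 2.175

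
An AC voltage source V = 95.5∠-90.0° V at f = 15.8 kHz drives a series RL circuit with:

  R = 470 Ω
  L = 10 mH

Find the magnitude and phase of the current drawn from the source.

Step 1 — Angular frequency: ω = 2π·f = 2π·1.58e+04 = 9.927e+04 rad/s.
Step 2 — Component impedances:
  R: Z = R = 470 Ω
  L: Z = jωL = j·9.927e+04·0.01 = 0 + j992.7 Ω
Step 3 — Series combination: Z_total = R + L = 470 + j992.7 Ω = 1098∠64.7° Ω.
Step 4 — Source phasor: V = 95.5∠-90.0° V = 0 - j95.5 V.
Step 5 — Ohm's law: I = V / Z_total = (0 - j95.5) / (470 + j992.7) = -0.07858 - j0.0372 A.
Step 6 — Convert to polar: |I| = 0.08695 A, ∠I = -154.7°.

I = 0.08695∠-154.7° A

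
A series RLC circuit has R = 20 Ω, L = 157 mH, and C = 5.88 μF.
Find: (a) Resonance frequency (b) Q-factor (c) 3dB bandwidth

Step 1 — Resonance condition Im(Z)=0 gives ω₀ = 1/√(LC).
Step 2 — ω₀ = 1/√(0.157·5.88e-06) = 1041 rad/s.
Step 3 — f₀ = ω₀/(2π) = 165.6 Hz.
Step 4 — Series Q: Q = ω₀L/R = 1041·0.157/20 = 8.17.
Step 5 — 3dB bandwidth: Δω = ω₀/Q = 127.4 rad/s; BW = Δω/(2π) = 20.27 Hz.

(a) f₀ = 165.6 Hz  (b) Q = 8.17  (c) BW = 20.27 Hz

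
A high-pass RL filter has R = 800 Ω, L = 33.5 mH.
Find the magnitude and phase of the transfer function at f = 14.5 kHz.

Step 1 — Angular frequency: ω = 2π·1.45e+04 = 9.111e+04 rad/s.
Step 2 — Transfer function: H(jω) = jωL/(R + jωL).
Step 3 — Numerator jωL = j·3052; denominator R + jωL = 800 + j3052.
Step 4 — H = 0.9357 + j0.2453.
Step 5 — Magnitude: |H| = 0.9673 (-0.3 dB); phase: φ = 14.7°.

|H| = 0.9673 (-0.3 dB), φ = 14.7°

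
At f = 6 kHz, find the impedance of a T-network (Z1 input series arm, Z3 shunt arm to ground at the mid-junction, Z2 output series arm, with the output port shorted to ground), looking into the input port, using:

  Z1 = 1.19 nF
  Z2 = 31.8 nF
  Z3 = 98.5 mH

Step 1 — Angular frequency: ω = 2π·f = 2π·6000 = 3.77e+04 rad/s.
Step 2 — Component impedances:
  Z1: Z = 1/(jωC) = -j/(ω·C) = 0 - j2.229e+04 Ω
  Z2: Z = 1/(jωC) = -j/(ω·C) = 0 - j834.1 Ω
  Z3: Z = jωL = j·3.77e+04·0.0985 = 0 + j3713 Ω
Step 3 — With the output port shorted to ground, the output series arm Z2 runs from the junction to ground; the shunt arm Z3 also runs from the junction to ground. They appear in parallel: Z3 || Z2 = 0 - j1076 Ω.
Step 4 — Series with input arm Z1: Z_in = Z1 + (Z3 || Z2) = 0 - j2.337e+04 Ω = 2.337e+04∠-90.0° Ω.

Z = 0 - j2.337e+04 Ω = 2.337e+04∠-90.0° Ω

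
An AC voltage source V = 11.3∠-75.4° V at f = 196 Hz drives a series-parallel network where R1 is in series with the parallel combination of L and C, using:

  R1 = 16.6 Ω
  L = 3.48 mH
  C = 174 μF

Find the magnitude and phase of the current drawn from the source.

Step 1 — Angular frequency: ω = 2π·f = 2π·196 = 1232 rad/s.
Step 2 — Component impedances:
  R1: Z = R = 16.6 Ω
  L: Z = jωL = j·1232·0.00348 = 0 + j4.286 Ω
  C: Z = 1/(jωC) = -j/(ω·C) = 0 - j4.667 Ω
Step 3 — Parallel branch: L || C = 1/(1/L + 1/C) = 0 + j52.48 Ω.
Step 4 — Series with R1: Z_total = R1 + (L || C) = 16.6 + j52.48 Ω = 55.04∠72.4° Ω.
Step 5 — Source phasor: V = 11.3∠-75.4° V = 2.848 - j10.94 V.
Step 6 — Ohm's law: I = V / Z_total = (2.848 - j10.94) / (16.6 + j52.48) = -0.1738 - j0.1093 A.
Step 7 — Convert to polar: |I| = 0.2053 A, ∠I = -147.8°.

I = 0.2053∠-147.8° A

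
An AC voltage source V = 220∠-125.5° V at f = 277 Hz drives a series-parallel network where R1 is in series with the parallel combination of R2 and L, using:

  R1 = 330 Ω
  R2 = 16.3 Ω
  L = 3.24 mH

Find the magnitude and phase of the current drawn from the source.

Step 1 — Angular frequency: ω = 2π·f = 2π·277 = 1740 rad/s.
Step 2 — Component impedances:
  R1: Z = R = 330 Ω
  R2: Z = R = 16.3 Ω
  L: Z = jωL = j·1740·0.00324 = 0 + j5.639 Ω
Step 3 — Parallel branch: R2 || L = 1/(1/R2 + 1/L) = 1.742 + j5.036 Ω.
Step 4 — Series with R1: Z_total = R1 + (R2 || L) = 331.7 + j5.036 Ω = 331.8∠0.9° Ω.
Step 5 — Source phasor: V = 220∠-125.5° V = -127.8 - j179.1 V.
Step 6 — Ohm's law: I = V / Z_total = (-127.8 - j179.1) / (331.7 + j5.036) = -0.3932 - j0.5339 A.
Step 7 — Convert to polar: |I| = 0.6631 A, ∠I = -126.4°.

I = 0.6631∠-126.4° A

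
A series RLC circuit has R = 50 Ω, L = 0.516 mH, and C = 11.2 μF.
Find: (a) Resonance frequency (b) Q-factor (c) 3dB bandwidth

Step 1 — Resonance condition Im(Z)=0 gives ω₀ = 1/√(LC).
Step 2 — ω₀ = 1/√(0.000516·1.12e-05) = 1.315e+04 rad/s.
Step 3 — f₀ = ω₀/(2π) = 2094 Hz.
Step 4 — Series Q: Q = ω₀L/R = 1.315e+04·0.000516/50 = 0.1358.
Step 5 — 3dB bandwidth: Δω = ω₀/Q = 9.69e+04 rad/s; BW = Δω/(2π) = 1.542e+04 Hz.

(a) f₀ = 2094 Hz  (b) Q = 0.1358  (c) BW = 1.542e+04 Hz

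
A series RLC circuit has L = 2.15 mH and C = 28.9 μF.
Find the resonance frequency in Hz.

Step 1 — Resonance condition Im(Z)=0 gives ω₀ = 1/√(LC).
Step 2 — ω₀ = 1/√(0.00215·2.89e-05) = 4012 rad/s.
Step 3 — f₀ = ω₀/(2π) = 638.5 Hz.

f₀ = 638.5 Hz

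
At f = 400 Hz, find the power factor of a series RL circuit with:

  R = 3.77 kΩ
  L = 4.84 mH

Step 1 — Angular frequency: ω = 2π·f = 2π·400 = 2513 rad/s.
Step 2 — Component impedances:
  R: Z = R = 3770 Ω
  L: Z = jωL = j·2513·0.00484 = 0 + j12.16 Ω
Step 3 — Series combination: Z_total = R + L = 3770 + j12.16 Ω = 3770∠0.2° Ω.
Step 4 — Power factor: PF = cos(φ) = Re(Z)/|Z| = 3770/3770 = 1.
Step 5 — Type: Im(Z) = 12.16 ⇒ lagging (phase φ = 0.2°).

PF = 1 (lagging, φ = 0.2°)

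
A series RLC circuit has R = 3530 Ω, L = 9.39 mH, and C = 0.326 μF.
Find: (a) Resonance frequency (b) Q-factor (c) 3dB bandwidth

Step 1 — Resonance condition Im(Z)=0 gives ω₀ = 1/√(LC).
Step 2 — ω₀ = 1/√(0.00939·3.26e-07) = 1.807e+04 rad/s.
Step 3 — f₀ = ω₀/(2π) = 2877 Hz.
Step 4 — Series Q: Q = ω₀L/R = 1.807e+04·0.00939/3530 = 0.04808.
Step 5 — 3dB bandwidth: Δω = ω₀/Q = 3.759e+05 rad/s; BW = Δω/(2π) = 5.983e+04 Hz.

(a) f₀ = 2877 Hz  (b) Q = 0.04808  (c) BW = 5.983e+04 Hz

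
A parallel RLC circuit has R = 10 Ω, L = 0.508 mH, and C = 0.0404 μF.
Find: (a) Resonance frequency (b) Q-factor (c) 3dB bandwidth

Step 1 — Resonance: ω₀ = 1/√(LC) = 1/√(0.000508·4.04e-08) = 2.207e+05 rad/s.
Step 2 — f₀ = ω₀/(2π) = 3.513e+04 Hz.
Step 3 — Parallel Q: Q = R/(ω₀L) = 10/(2.207e+05·0.000508) = 0.08918.
Step 4 — Bandwidth: Δω = ω₀/Q = 2.475e+06 rad/s; BW = Δω/(2π) = 3.939e+05 Hz.

(a) f₀ = 3.513e+04 Hz  (b) Q = 0.08918  (c) BW = 3.939e+05 Hz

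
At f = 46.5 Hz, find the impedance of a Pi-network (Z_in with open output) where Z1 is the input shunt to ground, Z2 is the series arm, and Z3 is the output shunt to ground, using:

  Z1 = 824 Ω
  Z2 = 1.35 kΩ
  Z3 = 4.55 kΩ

Step 1 — Angular frequency: ω = 2π·f = 2π·46.5 = 292.2 rad/s.
Step 2 — Component impedances:
  Z1: Z = R = 824 Ω
  Z2: Z = R = 1350 Ω
  Z3: Z = R = 4550 Ω
Step 3 — With open output, the series arm Z2 and the output shunt Z3 appear in series to ground: Z2 + Z3 = 5900 Ω.
Step 4 — Parallel with input shunt Z1: Z_in = Z1 || (Z2 + Z3) = 723 Ω = 723∠0.0° Ω.

Z = 723 Ω = 723∠0.0° Ω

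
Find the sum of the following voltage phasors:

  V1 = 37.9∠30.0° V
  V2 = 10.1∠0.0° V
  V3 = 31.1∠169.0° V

Step 1 — Convert each phasor to rectangular form:
  V1 = 37.9·(cos(30.0°) + j·sin(30.0°)) = 32.82 + j18.95 V
  V2 = 10.1·(cos(0.0°) + j·sin(0.0°)) = 10.1 V
  V3 = 31.1·(cos(169.0°) + j·sin(169.0°)) = -30.53 + j5.934 V
Step 2 — Sum components: V_total = 12.39 + j24.88 V.
Step 3 — Convert to polar: |V_total| = 27.8 V, ∠V_total = 63.5°.

V_total = 27.8∠63.5° V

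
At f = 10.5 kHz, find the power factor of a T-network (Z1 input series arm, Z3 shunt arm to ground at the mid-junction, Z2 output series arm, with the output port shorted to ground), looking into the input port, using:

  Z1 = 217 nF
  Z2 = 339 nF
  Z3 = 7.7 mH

Step 1 — Angular frequency: ω = 2π·f = 2π·1.05e+04 = 6.597e+04 rad/s.
Step 2 — Component impedances:
  Z1: Z = 1/(jωC) = -j/(ω·C) = 0 - j69.85 Ω
  Z2: Z = 1/(jωC) = -j/(ω·C) = 0 - j44.71 Ω
  Z3: Z = jωL = j·6.597e+04·0.0077 = 0 + j508 Ω
Step 3 — With the output port shorted to ground, the output series arm Z2 runs from the junction to ground; the shunt arm Z3 also runs from the junction to ground. They appear in parallel: Z3 || Z2 = 0 - j49.03 Ω.
Step 4 — Series with input arm Z1: Z_in = Z1 + (Z3 || Z2) = 0 - j118.9 Ω = 118.9∠-90.0° Ω.
Step 5 — Power factor: PF = cos(φ) = Re(Z)/|Z| = 0/118.9 = 0.
Step 6 — Type: Im(Z) = -118.9 ⇒ leading (phase φ = -90.0°).

PF = 0 (leading, φ = -90.0°)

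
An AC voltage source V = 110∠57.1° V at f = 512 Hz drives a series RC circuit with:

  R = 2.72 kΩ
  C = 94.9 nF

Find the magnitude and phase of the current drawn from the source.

Step 1 — Angular frequency: ω = 2π·f = 2π·512 = 3217 rad/s.
Step 2 — Component impedances:
  R: Z = R = 2720 Ω
  C: Z = 1/(jωC) = -j/(ω·C) = 0 - j3276 Ω
Step 3 — Series combination: Z_total = R + C = 2720 - j3276 Ω = 4258∠-50.3° Ω.
Step 4 — Source phasor: V = 110∠57.1° V = 59.75 + j92.36 V.
Step 5 — Ohm's law: I = V / Z_total = (59.75 + j92.36) / (2720 - j3276) = -0.007723 + j0.02465 A.
Step 6 — Convert to polar: |I| = 0.02584 A, ∠I = 107.4°.

I = 0.02584∠107.4° A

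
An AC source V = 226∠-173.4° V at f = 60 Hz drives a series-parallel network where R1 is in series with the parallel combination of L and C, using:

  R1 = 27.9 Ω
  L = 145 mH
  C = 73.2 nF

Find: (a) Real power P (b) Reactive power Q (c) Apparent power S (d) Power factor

Step 1 — Angular frequency: ω = 2π·f = 2π·60 = 377 rad/s.
Step 2 — Component impedances:
  R1: Z = R = 27.9 Ω
  L: Z = jωL = j·377·0.145 = 0 + j54.66 Ω
  C: Z = 1/(jωC) = -j/(ω·C) = 0 - j3.624e+04 Ω
Step 3 — Parallel branch: L || C = 1/(1/L + 1/C) = 0 + j54.75 Ω.
Step 4 — Series with R1: Z_total = R1 + (L || C) = 27.9 + j54.75 Ω = 61.45∠63.0° Ω.
Step 5 — Source phasor: V = 226∠-173.4° V = -224.5 - j25.98 V.
Step 6 — Current: I = V / Z = -2.036 + j3.063 A = 3.678∠123.6° A.
Step 7 — Complex power: S = V·I* = 377.4 + j740.6 VA.
Step 8 — Real power: P = Re(S) = 377.4 W.
Step 9 — Reactive power: Q = Im(S) = 740.6 VAR.
Step 10 — Apparent power: |S| = 831.2 VA.
Step 11 — Power factor: PF = P/|S| = 0.4541 (lagging).

(a) P = 377.4 W  (b) Q = 740.6 VAR  (c) S = 831.2 VA  (d) PF = 0.4541 (lagging)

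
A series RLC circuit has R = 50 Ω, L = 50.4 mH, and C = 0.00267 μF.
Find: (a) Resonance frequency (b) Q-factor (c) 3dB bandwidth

Step 1 — Resonance condition Im(Z)=0 gives ω₀ = 1/√(LC).
Step 2 — ω₀ = 1/√(0.0504·2.67e-09) = 8.62e+04 rad/s.
Step 3 — f₀ = ω₀/(2π) = 1.372e+04 Hz.
Step 4 — Series Q: Q = ω₀L/R = 8.62e+04·0.0504/50 = 86.89.
Step 5 — 3dB bandwidth: Δω = ω₀/Q = 992.1 rad/s; BW = Δω/(2π) = 157.9 Hz.

(a) f₀ = 1.372e+04 Hz  (b) Q = 86.89  (c) BW = 157.9 Hz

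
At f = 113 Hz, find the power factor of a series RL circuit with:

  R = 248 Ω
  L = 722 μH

Step 1 — Angular frequency: ω = 2π·f = 2π·113 = 710 rad/s.
Step 2 — Component impedances:
  R: Z = R = 248 Ω
  L: Z = jωL = j·710·0.000722 = 0 + j0.5126 Ω
Step 3 — Series combination: Z_total = R + L = 248 + j0.5126 Ω = 248∠0.1° Ω.
Step 4 — Power factor: PF = cos(φ) = Re(Z)/|Z| = 248/248 = 1.
Step 5 — Type: Im(Z) = 0.5126 ⇒ lagging (phase φ = 0.1°).

PF = 1 (lagging, φ = 0.1°)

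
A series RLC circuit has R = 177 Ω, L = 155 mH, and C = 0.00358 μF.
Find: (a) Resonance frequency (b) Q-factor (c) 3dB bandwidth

Step 1 — Resonance: ω₀ = 1/√(LC) = 1/√(0.155·3.58e-09) = 4.245e+04 rad/s.
Step 2 — f₀ = ω₀/(2π) = 6756 Hz.
Step 3 — Series Q: Q = ω₀L/R = 4.245e+04·0.155/177 = 37.18.
Step 4 — Bandwidth: Δω = ω₀/Q = 1142 rad/s; BW = Δω/(2π) = 181.7 Hz.

(a) f₀ = 6756 Hz  (b) Q = 37.18  (c) BW = 181.7 Hz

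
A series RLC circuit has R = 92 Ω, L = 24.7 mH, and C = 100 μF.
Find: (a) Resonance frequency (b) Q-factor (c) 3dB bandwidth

Step 1 — Resonance condition Im(Z)=0 gives ω₀ = 1/√(LC).
Step 2 — ω₀ = 1/√(0.0247·0.0001) = 636.3 rad/s.
Step 3 — f₀ = ω₀/(2π) = 101.3 Hz.
Step 4 — Series Q: Q = ω₀L/R = 636.3·0.0247/92 = 0.1708.
Step 5 — 3dB bandwidth: Δω = ω₀/Q = 3725 rad/s; BW = Δω/(2π) = 592.8 Hz.

(a) f₀ = 101.3 Hz  (b) Q = 0.1708  (c) BW = 592.8 Hz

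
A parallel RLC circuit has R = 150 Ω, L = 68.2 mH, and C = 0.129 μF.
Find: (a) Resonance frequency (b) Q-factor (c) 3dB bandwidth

Step 1 — Resonance: ω₀ = 1/√(LC) = 1/√(0.0682·1.29e-07) = 1.066e+04 rad/s.
Step 2 — f₀ = ω₀/(2π) = 1697 Hz.
Step 3 — Parallel Q: Q = R/(ω₀L) = 150/(1.066e+04·0.0682) = 0.2063.
Step 4 — Bandwidth: Δω = ω₀/Q = 5.168e+04 rad/s; BW = Δω/(2π) = 8225 Hz.

(a) f₀ = 1697 Hz  (b) Q = 0.2063  (c) BW = 8225 Hz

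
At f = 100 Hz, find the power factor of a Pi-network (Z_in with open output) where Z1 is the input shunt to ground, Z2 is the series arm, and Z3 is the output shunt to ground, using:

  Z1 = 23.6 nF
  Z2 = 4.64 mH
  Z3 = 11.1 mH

Step 1 — Angular frequency: ω = 2π·f = 2π·100 = 628.3 rad/s.
Step 2 — Component impedances:
  Z1: Z = 1/(jωC) = -j/(ω·C) = 0 - j6.744e+04 Ω
  Z2: Z = jωL = j·628.3·0.00464 = 0 + j2.915 Ω
  Z3: Z = jωL = j·628.3·0.0111 = 0 + j6.974 Ω
Step 3 — With open output, the series arm Z2 and the output shunt Z3 appear in series to ground: Z2 + Z3 = 0 + j9.89 Ω.
Step 4 — Parallel with input shunt Z1: Z_in = Z1 || (Z2 + Z3) = 0 + j9.891 Ω = 9.891∠90.0° Ω.
Step 5 — Power factor: PF = cos(φ) = Re(Z)/|Z| = -0/9.891 = -0.
Step 6 — Type: Im(Z) = 9.891 ⇒ lagging (phase φ = 90.0°).

PF = -0 (lagging, φ = 90.0°)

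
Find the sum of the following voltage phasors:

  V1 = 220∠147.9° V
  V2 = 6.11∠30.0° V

Step 1 — Convert each phasor to rectangular form:
  V1 = 220·(cos(147.9°) + j·sin(147.9°)) = -186.4 + j116.9 V
  V2 = 6.11·(cos(30.0°) + j·sin(30.0°)) = 5.291 + j3.055 V
Step 2 — Sum components: V_total = -181.1 + j120 V.
Step 3 — Convert to polar: |V_total| = 217.2 V, ∠V_total = 146.5°.

V_total = 217.2∠146.5° V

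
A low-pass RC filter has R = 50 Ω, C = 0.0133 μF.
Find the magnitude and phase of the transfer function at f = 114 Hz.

Step 1 — Angular frequency: ω = 2π·114 = 716.3 rad/s.
Step 2 — Transfer function: H(jω) = 1/(1 + jωRC).
Step 3 — Denominator: 1 + jωRC = 1 + j·716.3·50·1.33e-08 = 1 + j0.0004763.
Step 4 — H = 1 - j0.0004763.
Step 5 — Magnitude: |H| = 1 (-0.0 dB); phase: φ = -0.0°.

|H| = 1 (-0.0 dB), φ = -0.0°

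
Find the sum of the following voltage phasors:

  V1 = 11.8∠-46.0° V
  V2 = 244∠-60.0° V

Step 1 — Convert each phasor to rectangular form:
  V1 = 11.8·(cos(-46.0°) + j·sin(-46.0°)) = 8.197 - j8.488 V
  V2 = 244·(cos(-60.0°) + j·sin(-60.0°)) = 122 - j211.3 V
Step 2 — Sum components: V_total = 130.2 - j219.8 V.
Step 3 — Convert to polar: |V_total| = 255.5 V, ∠V_total = -59.4°.

V_total = 255.5∠-59.4° V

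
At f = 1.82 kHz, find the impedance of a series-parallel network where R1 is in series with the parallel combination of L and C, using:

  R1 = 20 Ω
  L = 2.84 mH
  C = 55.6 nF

Step 1 — Angular frequency: ω = 2π·f = 2π·1820 = 1.144e+04 rad/s.
Step 2 — Component impedances:
  R1: Z = R = 20 Ω
  L: Z = jωL = j·1.144e+04·0.00284 = 0 + j32.48 Ω
  C: Z = 1/(jωC) = -j/(ω·C) = 0 - j1573 Ω
Step 3 — Parallel branch: L || C = 1/(1/L + 1/C) = 0 + j33.16 Ω.
Step 4 — Series with R1: Z_total = R1 + (L || C) = 20 + j33.16 Ω = 38.73∠58.9° Ω.

Z = 20 + j33.16 Ω = 38.73∠58.9° Ω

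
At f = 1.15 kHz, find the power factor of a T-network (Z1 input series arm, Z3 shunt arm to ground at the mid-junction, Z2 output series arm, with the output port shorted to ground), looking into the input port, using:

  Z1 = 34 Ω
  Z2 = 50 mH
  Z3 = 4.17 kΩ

Step 1 — Angular frequency: ω = 2π·f = 2π·1150 = 7226 rad/s.
Step 2 — Component impedances:
  Z1: Z = R = 34 Ω
  Z2: Z = jωL = j·7226·0.05 = 0 + j361.3 Ω
  Z3: Z = R = 4170 Ω
Step 3 — With the output port shorted to ground, the output series arm Z2 runs from the junction to ground; the shunt arm Z3 also runs from the junction to ground. They appear in parallel: Z3 || Z2 = 31.07 + j358.6 Ω.
Step 4 — Series with input arm Z1: Z_in = Z1 + (Z3 || Z2) = 65.07 + j358.6 Ω = 364.4∠79.7° Ω.
Step 5 — Power factor: PF = cos(φ) = Re(Z)/|Z| = 65.068/364.45 = 0.1785.
Step 6 — Type: Im(Z) = 358.6 ⇒ lagging (phase φ = 79.7°).

PF = 0.1785 (lagging, φ = 79.7°)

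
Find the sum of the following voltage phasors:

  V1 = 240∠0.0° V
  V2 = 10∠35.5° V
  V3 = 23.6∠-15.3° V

Step 1 — Convert each phasor to rectangular form:
  V1 = 240·(cos(0.0°) + j·sin(0.0°)) = 240 V
  V2 = 10·(cos(35.5°) + j·sin(35.5°)) = 8.141 + j5.807 V
  V3 = 23.6·(cos(-15.3°) + j·sin(-15.3°)) = 22.76 - j6.227 V
Step 2 — Sum components: V_total = 270.9 - j0.4204 V.
Step 3 — Convert to polar: |V_total| = 270.9 V, ∠V_total = -0.1°.

V_total = 270.9∠-0.1° V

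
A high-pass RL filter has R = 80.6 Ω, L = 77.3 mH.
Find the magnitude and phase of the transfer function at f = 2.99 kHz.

Step 1 — Angular frequency: ω = 2π·2990 = 1.879e+04 rad/s.
Step 2 — Transfer function: H(jω) = jωL/(R + jωL).
Step 3 — Numerator jωL = j·1452; denominator R + jωL = 80.6 + j1452.
Step 4 — H = 0.9969 + j0.05533.
Step 5 — Magnitude: |H| = 0.9985 (-0.0 dB); phase: φ = 3.2°.

|H| = 0.9985 (-0.0 dB), φ = 3.2°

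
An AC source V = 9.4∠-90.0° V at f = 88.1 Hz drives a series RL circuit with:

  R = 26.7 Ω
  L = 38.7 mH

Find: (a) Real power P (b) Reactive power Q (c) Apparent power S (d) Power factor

Step 1 — Angular frequency: ω = 2π·f = 2π·88.1 = 553.5 rad/s.
Step 2 — Component impedances:
  R: Z = R = 26.7 Ω
  L: Z = jωL = j·553.5·0.0387 = 0 + j21.42 Ω
Step 3 — Series combination: Z_total = R + L = 26.7 + j21.42 Ω = 34.23∠38.7° Ω.
Step 4 — Source phasor: V = 9.4∠-90.0° V = 0 - j9.4 V.
Step 5 — Current: I = V / Z = -0.1718 - j0.2142 A = 0.2746∠-128.7° A.
Step 6 — Complex power: S = V·I* = 2.013 + j1.615 VA.
Step 7 — Real power: P = Re(S) = 2.013 W.
Step 8 — Reactive power: Q = Im(S) = 1.615 VAR.
Step 9 — Apparent power: |S| = 2.581 VA.
Step 10 — Power factor: PF = P/|S| = 0.78 (lagging).

(a) P = 2.013 W  (b) Q = 1.615 VAR  (c) S = 2.581 VA  (d) PF = 0.78 (lagging)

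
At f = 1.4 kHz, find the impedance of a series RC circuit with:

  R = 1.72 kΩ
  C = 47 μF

Step 1 — Angular frequency: ω = 2π·f = 2π·1400 = 8796 rad/s.
Step 2 — Component impedances:
  R: Z = R = 1720 Ω
  C: Z = 1/(jωC) = -j/(ω·C) = 0 - j2.419 Ω
Step 3 — Series combination: Z_total = R + C = 1720 - j2.419 Ω = 1720∠-0.1° Ω.

Z = 1720 - j2.419 Ω = 1720∠-0.1° Ω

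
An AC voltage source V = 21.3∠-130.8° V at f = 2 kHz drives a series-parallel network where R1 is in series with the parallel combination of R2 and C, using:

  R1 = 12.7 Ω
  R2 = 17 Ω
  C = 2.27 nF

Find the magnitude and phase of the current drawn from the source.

Step 1 — Angular frequency: ω = 2π·f = 2π·2000 = 1.257e+04 rad/s.
Step 2 — Component impedances:
  R1: Z = R = 12.7 Ω
  R2: Z = R = 17 Ω
  C: Z = 1/(jωC) = -j/(ω·C) = 0 - j3.506e+04 Ω
Step 3 — Parallel branch: R2 || C = 1/(1/R2 + 1/C) = 17 - j0.008244 Ω.
Step 4 — Series with R1: Z_total = R1 + (R2 || C) = 29.7 - j0.008244 Ω = 29.7∠-0.0° Ω.
Step 5 — Source phasor: V = 21.3∠-130.8° V = -13.92 - j16.12 V.
Step 6 — Ohm's law: I = V / Z_total = (-13.92 - j16.12) / (29.7 - j0.008244) = -0.4685 - j0.543 A.
Step 7 — Convert to polar: |I| = 0.7172 A, ∠I = -130.8°.

I = 0.7172∠-130.8° A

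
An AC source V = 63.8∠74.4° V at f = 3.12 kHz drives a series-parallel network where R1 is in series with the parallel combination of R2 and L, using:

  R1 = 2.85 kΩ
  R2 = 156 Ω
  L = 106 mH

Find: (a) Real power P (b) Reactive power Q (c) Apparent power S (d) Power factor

Step 1 — Angular frequency: ω = 2π·f = 2π·3120 = 1.96e+04 rad/s.
Step 2 — Component impedances:
  R1: Z = R = 2850 Ω
  R2: Z = R = 156 Ω
  L: Z = jωL = j·1.96e+04·0.106 = 0 + j2078 Ω
Step 3 — Parallel branch: R2 || L = 1/(1/R2 + 1/L) = 155.1 + j11.65 Ω.
Step 4 — Series with R1: Z_total = R1 + (R2 || L) = 3005 + j11.65 Ω = 3005∠0.2° Ω.
Step 5 — Source phasor: V = 63.8∠74.4° V = 17.16 + j61.45 V.
Step 6 — Current: I = V / Z = 0.005788 + j0.02043 A = 0.02123∠74.2° A.
Step 7 — Complex power: S = V·I* = 1.354 + j0.005249 VA.
Step 8 — Real power: P = Re(S) = 1.354 W.
Step 9 — Reactive power: Q = Im(S) = 0.005249 VAR.
Step 10 — Apparent power: |S| = 1.354 VA.
Step 11 — Power factor: PF = P/|S| = 1 (lagging).

(a) P = 1.354 W  (b) Q = 0.005249 VAR  (c) S = 1.354 VA  (d) PF = 1 (lagging)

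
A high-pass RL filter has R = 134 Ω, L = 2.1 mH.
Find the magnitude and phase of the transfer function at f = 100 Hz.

Step 1 — Angular frequency: ω = 2π·100 = 628.3 rad/s.
Step 2 — Transfer function: H(jω) = jωL/(R + jωL).
Step 3 — Numerator jωL = j·1.319; denominator R + jωL = 134 + j1.319.
Step 4 — H = 9.695e-05 + j0.009846.
Step 5 — Magnitude: |H| = 0.009846 (-40.1 dB); phase: φ = 89.4°.

|H| = 0.009846 (-40.1 dB), φ = 89.4°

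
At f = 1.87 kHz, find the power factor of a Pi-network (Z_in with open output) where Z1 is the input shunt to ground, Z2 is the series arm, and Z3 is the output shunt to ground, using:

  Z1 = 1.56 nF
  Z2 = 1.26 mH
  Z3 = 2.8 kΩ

Step 1 — Angular frequency: ω = 2π·f = 2π·1870 = 1.175e+04 rad/s.
Step 2 — Component impedances:
  Z1: Z = 1/(jωC) = -j/(ω·C) = 0 - j5.456e+04 Ω
  Z2: Z = jωL = j·1.175e+04·0.00126 = 0 + j14.8 Ω
  Z3: Z = R = 2800 Ω
Step 3 — With open output, the series arm Z2 and the output shunt Z3 appear in series to ground: Z2 + Z3 = 2800 + j14.8 Ω.
Step 4 — Parallel with input shunt Z1: Z_in = Z1 || (Z2 + Z3) = 2794 - j128.6 Ω = 2797∠-2.6° Ω.
Step 5 — Power factor: PF = cos(φ) = Re(Z)/|Z| = 2794/2797 = 0.9989.
Step 6 — Type: Im(Z) = -128.6 ⇒ leading (phase φ = -2.6°).

PF = 0.9989 (leading, φ = -2.6°)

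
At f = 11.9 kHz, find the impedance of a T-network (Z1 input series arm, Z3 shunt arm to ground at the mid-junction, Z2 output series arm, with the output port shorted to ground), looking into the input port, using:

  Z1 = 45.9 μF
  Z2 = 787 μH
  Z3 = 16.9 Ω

Step 1 — Angular frequency: ω = 2π·f = 2π·1.19e+04 = 7.477e+04 rad/s.
Step 2 — Component impedances:
  Z1: Z = 1/(jωC) = -j/(ω·C) = 0 - j0.2914 Ω
  Z2: Z = jωL = j·7.477e+04·0.000787 = 0 + j58.84 Ω
  Z3: Z = R = 16.9 Ω
Step 3 — With the output port shorted to ground, the output series arm Z2 runs from the junction to ground; the shunt arm Z3 also runs from the junction to ground. They appear in parallel: Z3 || Z2 = 15.61 + j4.484 Ω.
Step 4 — Series with input arm Z1: Z_in = Z1 + (Z3 || Z2) = 15.61 + j4.192 Ω = 16.17∠15.0° Ω.

Z = 15.61 + j4.192 Ω = 16.17∠15.0° Ω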